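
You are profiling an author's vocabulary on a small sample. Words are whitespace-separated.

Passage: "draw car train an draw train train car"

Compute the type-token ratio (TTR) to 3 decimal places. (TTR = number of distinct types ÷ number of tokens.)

0.500

N = 8 tokens, V = 4 types.
TTR = V / N = 4 / 8 = 0.500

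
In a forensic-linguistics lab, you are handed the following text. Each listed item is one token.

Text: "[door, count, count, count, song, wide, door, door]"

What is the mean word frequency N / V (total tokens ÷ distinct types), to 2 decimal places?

N = 8 tokens, V = 4 types.
Mean frequency = N / V = 8 / 4 = 2.00

2.00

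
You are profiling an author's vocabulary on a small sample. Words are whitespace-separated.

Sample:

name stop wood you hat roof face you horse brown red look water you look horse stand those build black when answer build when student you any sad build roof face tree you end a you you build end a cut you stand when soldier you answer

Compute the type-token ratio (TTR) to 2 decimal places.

0.55

N = 47 tokens, V = 26 types.
TTR = V / N = 26 / 47 = 0.55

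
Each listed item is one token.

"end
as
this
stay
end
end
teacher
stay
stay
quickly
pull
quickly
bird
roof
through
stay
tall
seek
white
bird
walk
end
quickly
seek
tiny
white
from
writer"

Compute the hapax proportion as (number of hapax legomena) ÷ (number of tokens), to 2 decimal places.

0.39

Frequencies: end:4, stay:4, quickly:3, bird:2, seek:2, white:2, as:1, this:1, teacher:1, pull:1, roof:1, through:1, tall:1, walk:1, tiny:1, from:1, writer:1
Hapax count = 11; token count = 28.
Ratio = 11 / 28 = 0.39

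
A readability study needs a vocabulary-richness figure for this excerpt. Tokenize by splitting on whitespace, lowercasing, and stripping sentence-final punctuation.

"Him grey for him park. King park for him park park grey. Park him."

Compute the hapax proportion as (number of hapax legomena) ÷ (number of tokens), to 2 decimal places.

0.07

Frequencies: park:5, him:4, grey:2, for:2, king:1
Hapax count = 1; token count = 14.
Ratio = 1 / 14 = 0.07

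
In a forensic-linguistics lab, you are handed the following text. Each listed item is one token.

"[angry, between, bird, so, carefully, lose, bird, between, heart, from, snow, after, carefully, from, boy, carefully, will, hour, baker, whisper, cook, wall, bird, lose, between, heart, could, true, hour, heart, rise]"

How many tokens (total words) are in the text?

31

Tokens: angry, between, bird, so, carefully, lose, bird, between, heart, from, snow, after, carefully, from, boy, carefully, will, hour, baker, whisper, cook, wall, bird, lose, between, heart, could, true, hour, heart, rise
N = 31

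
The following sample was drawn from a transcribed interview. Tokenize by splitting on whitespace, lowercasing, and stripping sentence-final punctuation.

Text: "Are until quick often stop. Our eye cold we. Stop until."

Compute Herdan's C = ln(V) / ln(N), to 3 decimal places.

0.916

N = 11, V = 9.
ln(V) = 2.197225, ln(N) = 2.397895
C = 2.197225 / 2.397895 = 0.916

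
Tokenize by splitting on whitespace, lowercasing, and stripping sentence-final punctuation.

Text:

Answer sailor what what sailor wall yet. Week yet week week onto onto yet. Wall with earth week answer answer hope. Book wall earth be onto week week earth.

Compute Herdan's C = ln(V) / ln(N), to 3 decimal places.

N = 29, V = 12.
ln(V) = 2.484907, ln(N) = 3.367296
C = 2.484907 / 3.367296 = 0.738

0.738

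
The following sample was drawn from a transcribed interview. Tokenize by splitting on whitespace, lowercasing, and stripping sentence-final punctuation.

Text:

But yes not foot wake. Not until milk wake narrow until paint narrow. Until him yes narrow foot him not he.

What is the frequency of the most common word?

Frequencies: not:3, until:3, narrow:3, yes:2, foot:2, wake:2, him:2, but:1, milk:1, paint:1, he:1
Most common: 'not' with frequency 3.

3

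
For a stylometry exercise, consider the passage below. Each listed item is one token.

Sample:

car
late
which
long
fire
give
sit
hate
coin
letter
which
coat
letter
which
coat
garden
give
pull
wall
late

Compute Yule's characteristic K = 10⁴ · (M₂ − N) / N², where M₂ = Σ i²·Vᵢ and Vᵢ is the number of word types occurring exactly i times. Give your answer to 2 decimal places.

Frequencies: which:3, late:2, give:2, letter:2, coat:2, car:1, long:1, fire:1, sit:1, hate:1, coin:1, garden:1, pull:1, wall:1
N = 20. Frequency spectrum: V_1=9, V_2=4, V_3=1
M₂ = 1²·9 + 2²·4 + 3²·1 = 34
K = 10000 × (34 − 20) / 20² = 350.00

350.00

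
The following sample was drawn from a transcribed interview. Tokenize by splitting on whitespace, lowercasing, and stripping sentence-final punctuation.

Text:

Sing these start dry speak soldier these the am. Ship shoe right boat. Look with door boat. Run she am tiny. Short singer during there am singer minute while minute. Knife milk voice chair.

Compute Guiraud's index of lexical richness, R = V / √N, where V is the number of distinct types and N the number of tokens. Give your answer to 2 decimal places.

4.80

N = 34, V = 28.
√N = 5.830952
R = 28 / 5.830952 = 4.80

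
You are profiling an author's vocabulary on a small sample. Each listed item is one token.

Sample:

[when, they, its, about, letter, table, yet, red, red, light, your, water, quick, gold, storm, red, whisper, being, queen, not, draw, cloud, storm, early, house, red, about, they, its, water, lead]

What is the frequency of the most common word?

Frequencies: red:4, they:2, its:2, about:2, water:2, storm:2, when:1, letter:1, table:1, yet:1, light:1, your:1, quick:1, gold:1, whisper:1, being:1, queen:1, not:1, draw:1, cloud:1, … (3 more, each freq 1)
Most common: 'red' with frequency 4.

4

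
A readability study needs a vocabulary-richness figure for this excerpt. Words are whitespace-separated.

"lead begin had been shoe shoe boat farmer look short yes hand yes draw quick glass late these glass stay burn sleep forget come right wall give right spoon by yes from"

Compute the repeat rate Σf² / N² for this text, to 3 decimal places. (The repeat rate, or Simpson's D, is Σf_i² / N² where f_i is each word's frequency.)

0.043

Frequencies: yes:3, shoe:2, glass:2, right:2, lead:1, begin:1, had:1, been:1, boat:1, farmer:1, look:1, short:1, hand:1, draw:1, quick:1, late:1, these:1, stay:1, burn:1, sleep:1, … (7 more, each freq 1)
Σf² = 44; N² = 1024
Repeat rate = 44 / 1024 = 0.043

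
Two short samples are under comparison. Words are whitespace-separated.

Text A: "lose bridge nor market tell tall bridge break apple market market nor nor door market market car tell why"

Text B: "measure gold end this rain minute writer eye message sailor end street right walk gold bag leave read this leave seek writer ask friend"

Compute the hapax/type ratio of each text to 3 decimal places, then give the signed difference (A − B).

A: hapax=7, V=11, ratio=0.636
B: hapax=14, V=19, ratio=0.737
Difference = 0.636 − 0.737 = -0.101

-0.101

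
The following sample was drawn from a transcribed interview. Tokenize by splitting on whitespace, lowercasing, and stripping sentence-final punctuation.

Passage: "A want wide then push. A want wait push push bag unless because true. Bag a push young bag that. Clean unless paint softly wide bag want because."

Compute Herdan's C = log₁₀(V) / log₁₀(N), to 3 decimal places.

0.813

N = 28, V = 15.
log₁₀(V) = 1.176091, log₁₀(N) = 1.447158
C = 1.176091 / 1.447158 = 0.813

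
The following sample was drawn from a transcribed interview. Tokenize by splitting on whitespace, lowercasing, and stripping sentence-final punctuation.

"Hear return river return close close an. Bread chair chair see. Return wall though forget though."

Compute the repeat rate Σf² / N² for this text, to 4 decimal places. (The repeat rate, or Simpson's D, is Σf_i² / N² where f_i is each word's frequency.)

Frequencies: return:3, close:2, chair:2, though:2, hear:1, river:1, an:1, bread:1, see:1, wall:1, forget:1
Σf² = 28; N² = 256
Repeat rate = 28 / 256 = 0.1094

0.1094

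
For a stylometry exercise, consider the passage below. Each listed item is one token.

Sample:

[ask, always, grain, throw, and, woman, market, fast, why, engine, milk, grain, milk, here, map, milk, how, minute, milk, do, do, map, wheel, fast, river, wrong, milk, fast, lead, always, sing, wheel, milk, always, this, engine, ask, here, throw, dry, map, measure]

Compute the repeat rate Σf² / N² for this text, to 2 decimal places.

0.06

Frequencies: milk:6, always:3, fast:3, map:3, ask:2, grain:2, throw:2, engine:2, here:2, do:2, wheel:2, and:1, woman:1, market:1, why:1, how:1, minute:1, river:1, wrong:1, lead:1, … (4 more, each freq 1)
Σf² = 104; N² = 1764
Repeat rate = 104 / 1764 = 0.06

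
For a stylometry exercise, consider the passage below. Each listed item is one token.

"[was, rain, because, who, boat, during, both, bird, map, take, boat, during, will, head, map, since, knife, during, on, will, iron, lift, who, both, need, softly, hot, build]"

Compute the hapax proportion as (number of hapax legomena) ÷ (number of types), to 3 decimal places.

Frequencies: during:3, who:2, boat:2, both:2, map:2, will:2, was:1, rain:1, because:1, bird:1, take:1, head:1, since:1, knife:1, on:1, iron:1, lift:1, need:1, softly:1, hot:1, … (1 more, each freq 1)
Hapax count = 15; type count = 21.
Ratio = 15 / 21 = 0.714

0.714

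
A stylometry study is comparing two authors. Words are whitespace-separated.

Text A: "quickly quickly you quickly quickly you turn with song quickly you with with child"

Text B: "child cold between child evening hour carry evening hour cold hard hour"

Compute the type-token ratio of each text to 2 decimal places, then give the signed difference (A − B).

TTR(A) = 6/14 = 0.43
TTR(B) = 7/12 = 0.58
Difference = 0.43 − 0.58 = -0.15

-0.15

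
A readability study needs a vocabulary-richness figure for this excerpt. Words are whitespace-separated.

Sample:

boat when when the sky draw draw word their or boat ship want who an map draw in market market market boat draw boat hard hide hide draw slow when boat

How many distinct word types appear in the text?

18

Distinct types: {an, boat, draw, hard, hide, in, map, market, or, ship, sky, slow, the, their, want, when, who, word}
V = 18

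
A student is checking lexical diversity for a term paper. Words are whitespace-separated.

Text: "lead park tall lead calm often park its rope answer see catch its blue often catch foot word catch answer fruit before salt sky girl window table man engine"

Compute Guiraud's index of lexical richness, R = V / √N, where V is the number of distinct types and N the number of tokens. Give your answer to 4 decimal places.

4.0853

N = 29, V = 22.
√N = 5.385165
R = 22 / 5.385165 = 4.0853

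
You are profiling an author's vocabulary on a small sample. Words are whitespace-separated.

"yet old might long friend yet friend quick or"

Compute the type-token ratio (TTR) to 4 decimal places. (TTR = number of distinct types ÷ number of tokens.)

N = 9 tokens, V = 7 types.
TTR = V / N = 7 / 9 = 0.7778

0.7778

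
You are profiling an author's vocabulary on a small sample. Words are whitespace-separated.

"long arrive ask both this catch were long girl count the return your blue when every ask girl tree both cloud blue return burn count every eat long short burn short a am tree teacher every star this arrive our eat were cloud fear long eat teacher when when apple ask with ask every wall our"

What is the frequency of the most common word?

Frequencies: long:4, ask:4, every:4, when:3, eat:3, arrive:2, both:2, this:2, were:2, girl:2, count:2, return:2, blue:2, tree:2, cloud:2, burn:2, short:2, teacher:2, our:2, catch:1, … (9 more, each freq 1)
Most common: 'long' with frequency 4.

4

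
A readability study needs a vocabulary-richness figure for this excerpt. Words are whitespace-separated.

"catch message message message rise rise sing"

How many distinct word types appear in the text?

Distinct types: {catch, message, rise, sing}
V = 4

4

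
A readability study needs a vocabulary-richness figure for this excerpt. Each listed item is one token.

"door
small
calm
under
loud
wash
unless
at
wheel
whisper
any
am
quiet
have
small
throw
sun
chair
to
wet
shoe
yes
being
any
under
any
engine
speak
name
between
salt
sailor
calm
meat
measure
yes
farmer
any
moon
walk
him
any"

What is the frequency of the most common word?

Frequencies: any:5, small:2, calm:2, under:2, yes:2, door:1, loud:1, wash:1, unless:1, at:1, wheel:1, whisper:1, am:1, quiet:1, have:1, throw:1, sun:1, chair:1, to:1, wet:1, … (14 more, each freq 1)
Most common: 'any' with frequency 5.

5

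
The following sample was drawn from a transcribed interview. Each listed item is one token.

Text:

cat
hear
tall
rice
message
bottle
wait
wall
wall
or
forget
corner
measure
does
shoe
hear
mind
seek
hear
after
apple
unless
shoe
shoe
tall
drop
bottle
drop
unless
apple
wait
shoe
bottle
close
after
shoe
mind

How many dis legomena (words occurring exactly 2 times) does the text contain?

Frequencies: shoe:5, hear:3, bottle:3, tall:2, wait:2, wall:2, mind:2, after:2, apple:2, unless:2, drop:2, cat:1, rice:1, message:1, or:1, forget:1, corner:1, measure:1, does:1, seek:1, … (1 more, each freq 1)
Words with frequency 2: after, apple, drop, mind, tall, unless, wait, wall

8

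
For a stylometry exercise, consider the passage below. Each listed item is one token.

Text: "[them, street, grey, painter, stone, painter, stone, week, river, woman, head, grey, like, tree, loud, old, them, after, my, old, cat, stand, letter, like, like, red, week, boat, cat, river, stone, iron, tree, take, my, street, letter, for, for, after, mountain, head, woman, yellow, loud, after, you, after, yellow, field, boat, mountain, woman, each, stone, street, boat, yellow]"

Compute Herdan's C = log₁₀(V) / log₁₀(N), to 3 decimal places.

0.821

N = 58, V = 28.
log₁₀(V) = 1.447158, log₁₀(N) = 1.763428
C = 1.447158 / 1.763428 = 0.821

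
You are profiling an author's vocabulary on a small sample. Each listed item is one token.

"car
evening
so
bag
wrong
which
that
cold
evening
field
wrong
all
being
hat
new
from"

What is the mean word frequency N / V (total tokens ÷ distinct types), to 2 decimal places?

1.14

N = 16 tokens, V = 14 types.
Mean frequency = N / V = 16 / 14 = 1.14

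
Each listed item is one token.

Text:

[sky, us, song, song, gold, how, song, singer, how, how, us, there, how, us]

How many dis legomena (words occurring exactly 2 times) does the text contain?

0

Frequencies: how:4, us:3, song:3, sky:1, gold:1, singer:1, there:1
Words with frequency 2: (none)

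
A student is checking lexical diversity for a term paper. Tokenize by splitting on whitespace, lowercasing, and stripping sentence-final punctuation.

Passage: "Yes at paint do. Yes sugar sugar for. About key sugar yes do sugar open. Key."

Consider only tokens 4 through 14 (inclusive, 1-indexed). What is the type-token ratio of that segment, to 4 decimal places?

Segment tokens 4–14: do, yes, sugar, sugar, for, about, key, sugar, yes, do, sugar
Segment N = 11, segment V = 6.
TTR = 6 / 11 = 0.5455

0.5455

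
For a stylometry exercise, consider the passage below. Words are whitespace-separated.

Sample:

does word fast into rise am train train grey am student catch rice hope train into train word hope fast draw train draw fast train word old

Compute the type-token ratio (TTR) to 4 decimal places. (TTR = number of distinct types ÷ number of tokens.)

0.5185

N = 27 tokens, V = 14 types.
TTR = V / N = 14 / 27 = 0.5185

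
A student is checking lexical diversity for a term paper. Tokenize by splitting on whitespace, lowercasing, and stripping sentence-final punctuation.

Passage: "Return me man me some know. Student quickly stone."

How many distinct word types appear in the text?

Distinct types: {know, man, me, quickly, return, some, stone, student}
V = 8

8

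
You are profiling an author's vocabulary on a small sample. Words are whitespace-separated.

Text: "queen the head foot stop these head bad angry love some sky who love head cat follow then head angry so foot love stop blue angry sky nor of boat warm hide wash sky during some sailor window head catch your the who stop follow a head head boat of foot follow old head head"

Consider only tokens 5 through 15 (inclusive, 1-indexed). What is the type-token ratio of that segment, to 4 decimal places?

0.8182

Segment tokens 5–15: stop, these, head, bad, angry, love, some, sky, who, love, head
Segment N = 11, segment V = 9.
TTR = 9 / 11 = 0.8182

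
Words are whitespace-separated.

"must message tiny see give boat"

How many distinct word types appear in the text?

6

Distinct types: {boat, give, message, must, see, tiny}
V = 6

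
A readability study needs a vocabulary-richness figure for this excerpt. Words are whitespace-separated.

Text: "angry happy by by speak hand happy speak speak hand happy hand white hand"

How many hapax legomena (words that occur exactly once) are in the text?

2

Frequencies: hand:4, happy:3, speak:3, by:2, angry:1, white:1
Hapax (freq=1): angry, white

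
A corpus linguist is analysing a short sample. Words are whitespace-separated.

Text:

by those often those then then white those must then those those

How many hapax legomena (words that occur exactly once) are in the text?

Frequencies: those:5, then:3, by:1, often:1, white:1, must:1
Hapax (freq=1): by, must, often, white

4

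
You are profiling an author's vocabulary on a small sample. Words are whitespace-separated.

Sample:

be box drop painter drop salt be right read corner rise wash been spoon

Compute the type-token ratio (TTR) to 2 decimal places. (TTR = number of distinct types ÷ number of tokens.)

0.86

N = 14 tokens, V = 12 types.
TTR = V / N = 12 / 14 = 0.86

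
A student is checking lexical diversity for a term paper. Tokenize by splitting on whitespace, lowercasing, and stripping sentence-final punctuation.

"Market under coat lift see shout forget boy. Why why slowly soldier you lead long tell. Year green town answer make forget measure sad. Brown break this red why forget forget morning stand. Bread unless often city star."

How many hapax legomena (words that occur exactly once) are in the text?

31

Frequencies: forget:4, why:3, market:1, under:1, coat:1, lift:1, see:1, shout:1, boy:1, slowly:1, soldier:1, you:1, lead:1, long:1, tell:1, year:1, green:1, town:1, answer:1, make:1, … (13 more, each freq 1)
Hapax (freq=1): answer, boy, bread, break, brown, city, coat, green, lead, lift, long, make, market, measure, morning, often, red, sad, see, shout, slowly, soldier, stand, star, tell, this, town, under, unless, year, you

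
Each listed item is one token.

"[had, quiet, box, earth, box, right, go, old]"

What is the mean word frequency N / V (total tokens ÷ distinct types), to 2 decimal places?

1.14

N = 8 tokens, V = 7 types.
Mean frequency = N / V = 8 / 7 = 1.14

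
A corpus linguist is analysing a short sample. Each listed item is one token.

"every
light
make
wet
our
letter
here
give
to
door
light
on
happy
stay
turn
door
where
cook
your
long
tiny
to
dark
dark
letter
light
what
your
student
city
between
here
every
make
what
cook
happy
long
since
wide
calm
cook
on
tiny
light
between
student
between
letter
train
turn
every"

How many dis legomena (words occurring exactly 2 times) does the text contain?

Frequencies: light:4, every:3, letter:3, cook:3, between:3, make:2, here:2, to:2, door:2, on:2, happy:2, turn:2, your:2, long:2, tiny:2, dark:2, what:2, student:2, wet:1, our:1, … (8 more, each freq 1)
Words with frequency 2: dark, door, happy, here, long, make, on, student, tiny, to, turn, what, your

13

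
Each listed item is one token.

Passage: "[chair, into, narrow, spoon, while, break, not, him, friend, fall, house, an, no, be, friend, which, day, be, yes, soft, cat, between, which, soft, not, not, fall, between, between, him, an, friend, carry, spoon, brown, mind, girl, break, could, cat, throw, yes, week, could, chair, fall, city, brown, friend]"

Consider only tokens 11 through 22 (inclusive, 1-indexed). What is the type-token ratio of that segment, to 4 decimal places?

Segment tokens 11–22: house, an, no, be, friend, which, day, be, yes, soft, cat, between
Segment N = 12, segment V = 11.
TTR = 11 / 12 = 0.9167

0.9167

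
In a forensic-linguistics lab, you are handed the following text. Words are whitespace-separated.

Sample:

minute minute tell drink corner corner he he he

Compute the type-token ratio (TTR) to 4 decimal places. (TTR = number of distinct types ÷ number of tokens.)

N = 9 tokens, V = 5 types.
TTR = V / N = 5 / 9 = 0.5556

0.5556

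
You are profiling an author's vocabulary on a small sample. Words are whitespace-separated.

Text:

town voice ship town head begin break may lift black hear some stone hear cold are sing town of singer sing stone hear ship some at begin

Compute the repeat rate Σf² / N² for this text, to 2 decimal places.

Frequencies: town:3, hear:3, ship:2, begin:2, some:2, stone:2, sing:2, voice:1, head:1, break:1, may:1, lift:1, black:1, cold:1, are:1, of:1, singer:1, at:1
Σf² = 49; N² = 729
Repeat rate = 49 / 729 = 0.07

0.07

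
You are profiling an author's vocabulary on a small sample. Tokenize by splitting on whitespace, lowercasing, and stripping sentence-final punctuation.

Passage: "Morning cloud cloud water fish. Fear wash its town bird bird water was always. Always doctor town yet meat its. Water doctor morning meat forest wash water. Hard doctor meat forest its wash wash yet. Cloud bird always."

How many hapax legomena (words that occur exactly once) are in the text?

4

Frequencies: water:4, wash:4, cloud:3, its:3, bird:3, always:3, doctor:3, meat:3, morning:2, town:2, yet:2, forest:2, fish:1, fear:1, was:1, hard:1
Hapax (freq=1): fear, fish, hard, was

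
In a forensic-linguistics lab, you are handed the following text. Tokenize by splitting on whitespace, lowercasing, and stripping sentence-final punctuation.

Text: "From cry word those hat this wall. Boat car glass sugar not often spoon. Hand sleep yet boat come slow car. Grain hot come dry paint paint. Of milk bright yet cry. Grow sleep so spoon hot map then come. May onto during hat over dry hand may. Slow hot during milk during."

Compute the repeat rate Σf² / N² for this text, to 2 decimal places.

Frequencies: come:3, hot:3, during:3, cry:2, hat:2, boat:2, car:2, spoon:2, hand:2, sleep:2, yet:2, slow:2, dry:2, paint:2, milk:2, may:2, from:1, word:1, those:1, this:1, … (14 more, each freq 1)
Σf² = 97; N² = 2809
Repeat rate = 97 / 2809 = 0.03

0.03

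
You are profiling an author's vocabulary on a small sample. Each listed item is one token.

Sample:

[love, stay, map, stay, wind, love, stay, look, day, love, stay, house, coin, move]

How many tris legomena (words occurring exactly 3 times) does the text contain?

Frequencies: stay:4, love:3, map:1, wind:1, look:1, day:1, house:1, coin:1, move:1
Words with frequency 3: love

1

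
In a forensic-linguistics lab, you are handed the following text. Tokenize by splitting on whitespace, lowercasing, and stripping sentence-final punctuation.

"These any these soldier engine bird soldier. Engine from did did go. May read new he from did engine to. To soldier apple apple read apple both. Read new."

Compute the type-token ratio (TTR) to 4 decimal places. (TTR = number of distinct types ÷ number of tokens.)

0.5172

N = 29 tokens, V = 15 types.
TTR = V / N = 15 / 29 = 0.5172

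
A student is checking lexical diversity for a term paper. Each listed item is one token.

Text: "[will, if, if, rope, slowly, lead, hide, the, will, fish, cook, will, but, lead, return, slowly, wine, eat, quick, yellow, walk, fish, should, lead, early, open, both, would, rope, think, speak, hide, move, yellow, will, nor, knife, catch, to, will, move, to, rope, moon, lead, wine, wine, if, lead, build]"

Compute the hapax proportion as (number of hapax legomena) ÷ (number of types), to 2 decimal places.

0.63

Frequencies: will:5, lead:5, if:3, rope:3, wine:3, slowly:2, hide:2, fish:2, yellow:2, move:2, to:2, the:1, cook:1, but:1, return:1, eat:1, quick:1, walk:1, should:1, early:1, … (10 more, each freq 1)
Hapax count = 19; type count = 30.
Ratio = 19 / 30 = 0.63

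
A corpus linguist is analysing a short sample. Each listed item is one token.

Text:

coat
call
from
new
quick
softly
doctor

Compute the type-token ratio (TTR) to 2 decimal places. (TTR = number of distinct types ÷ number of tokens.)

N = 7 tokens, V = 7 types.
TTR = V / N = 7 / 7 = 1.00

1.00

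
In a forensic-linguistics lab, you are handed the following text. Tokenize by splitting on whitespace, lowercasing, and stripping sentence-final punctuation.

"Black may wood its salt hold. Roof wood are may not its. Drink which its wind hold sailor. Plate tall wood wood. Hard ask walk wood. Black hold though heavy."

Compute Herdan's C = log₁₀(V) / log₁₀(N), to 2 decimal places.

N = 30, V = 20.
log₁₀(V) = 1.301030, log₁₀(N) = 1.477121
C = 1.301030 / 1.477121 = 0.88

0.88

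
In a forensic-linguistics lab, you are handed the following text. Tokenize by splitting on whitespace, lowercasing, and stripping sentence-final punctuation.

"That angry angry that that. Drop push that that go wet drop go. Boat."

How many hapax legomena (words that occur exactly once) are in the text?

3

Frequencies: that:5, angry:2, drop:2, go:2, push:1, wet:1, boat:1
Hapax (freq=1): boat, push, wet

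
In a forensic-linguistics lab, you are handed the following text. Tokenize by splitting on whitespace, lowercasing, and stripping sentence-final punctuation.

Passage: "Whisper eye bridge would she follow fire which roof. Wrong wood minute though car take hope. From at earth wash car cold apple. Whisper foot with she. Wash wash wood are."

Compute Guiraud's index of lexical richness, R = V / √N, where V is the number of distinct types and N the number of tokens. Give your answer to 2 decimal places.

N = 31, V = 25.
√N = 5.567764
R = 25 / 5.567764 = 4.49

4.49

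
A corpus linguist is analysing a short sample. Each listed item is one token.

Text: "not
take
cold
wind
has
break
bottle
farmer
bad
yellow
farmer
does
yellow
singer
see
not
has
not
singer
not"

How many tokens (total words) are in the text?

Tokens: not, take, cold, wind, has, break, bottle, farmer, bad, yellow, farmer, does, yellow, singer, see, not, has, not, singer, not
N = 20

20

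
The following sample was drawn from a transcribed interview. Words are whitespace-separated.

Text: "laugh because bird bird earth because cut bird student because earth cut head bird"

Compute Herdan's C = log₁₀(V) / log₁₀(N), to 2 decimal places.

0.74

N = 14, V = 7.
log₁₀(V) = 0.845098, log₁₀(N) = 1.146128
C = 0.845098 / 1.146128 = 0.74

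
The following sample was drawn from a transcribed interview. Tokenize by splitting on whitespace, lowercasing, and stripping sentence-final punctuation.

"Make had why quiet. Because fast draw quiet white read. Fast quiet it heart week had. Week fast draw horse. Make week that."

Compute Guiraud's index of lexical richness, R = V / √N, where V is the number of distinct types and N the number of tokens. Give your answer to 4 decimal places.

N = 23, V = 14.
√N = 4.795832
R = 14 / 4.795832 = 2.9192

2.9192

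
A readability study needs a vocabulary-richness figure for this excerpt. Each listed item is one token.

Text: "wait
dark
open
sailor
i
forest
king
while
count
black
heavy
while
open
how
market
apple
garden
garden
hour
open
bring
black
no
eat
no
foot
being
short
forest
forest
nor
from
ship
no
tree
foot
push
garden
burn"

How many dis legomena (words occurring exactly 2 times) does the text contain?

Frequencies: open:3, forest:3, garden:3, no:3, while:2, black:2, foot:2, wait:1, dark:1, sailor:1, i:1, king:1, count:1, heavy:1, how:1, market:1, apple:1, hour:1, bring:1, eat:1, … (8 more, each freq 1)
Words with frequency 2: black, foot, while

3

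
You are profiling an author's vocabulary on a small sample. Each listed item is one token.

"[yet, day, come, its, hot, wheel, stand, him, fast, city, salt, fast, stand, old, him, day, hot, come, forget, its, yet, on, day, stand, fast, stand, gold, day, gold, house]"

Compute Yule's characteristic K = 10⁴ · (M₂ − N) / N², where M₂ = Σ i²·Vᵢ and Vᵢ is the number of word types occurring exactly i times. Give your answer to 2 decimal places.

466.67

Frequencies: day:4, stand:4, fast:3, yet:2, come:2, its:2, hot:2, him:2, gold:2, wheel:1, city:1, salt:1, old:1, forget:1, on:1, house:1
N = 30. Frequency spectrum: V_1=7, V_2=6, V_3=1, V_4=2
M₂ = 1²·7 + 2²·6 + 3²·1 + 4²·2 = 72
K = 10000 × (72 − 30) / 30² = 466.67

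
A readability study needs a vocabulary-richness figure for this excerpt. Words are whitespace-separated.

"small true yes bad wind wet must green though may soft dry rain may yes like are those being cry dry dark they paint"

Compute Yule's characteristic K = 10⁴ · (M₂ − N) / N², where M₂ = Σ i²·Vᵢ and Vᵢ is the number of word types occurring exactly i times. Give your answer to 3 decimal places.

104.167

Frequencies: yes:2, may:2, dry:2, small:1, true:1, bad:1, wind:1, wet:1, must:1, green:1, though:1, soft:1, rain:1, like:1, are:1, those:1, being:1, cry:1, dark:1, they:1, … (1 more, each freq 1)
N = 24. Frequency spectrum: V_1=18, V_2=3
M₂ = 1²·18 + 2²·3 = 30
K = 10000 × (30 − 24) / 24² = 104.167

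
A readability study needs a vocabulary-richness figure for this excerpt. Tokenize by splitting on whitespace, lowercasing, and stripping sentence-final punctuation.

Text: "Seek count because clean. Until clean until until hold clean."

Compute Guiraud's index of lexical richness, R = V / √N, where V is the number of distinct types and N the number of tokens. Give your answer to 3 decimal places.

N = 10, V = 6.
√N = 3.162278
R = 6 / 3.162278 = 1.897

1.897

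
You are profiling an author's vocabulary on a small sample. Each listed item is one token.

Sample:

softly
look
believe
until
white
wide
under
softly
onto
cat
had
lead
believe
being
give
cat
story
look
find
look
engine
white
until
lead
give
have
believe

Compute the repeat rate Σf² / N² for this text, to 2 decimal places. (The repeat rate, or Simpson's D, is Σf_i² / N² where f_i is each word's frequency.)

Frequencies: look:3, believe:3, softly:2, until:2, white:2, cat:2, lead:2, give:2, wide:1, under:1, onto:1, had:1, being:1, story:1, find:1, engine:1, have:1
Σf² = 51; N² = 729
Repeat rate = 51 / 729 = 0.07

0.07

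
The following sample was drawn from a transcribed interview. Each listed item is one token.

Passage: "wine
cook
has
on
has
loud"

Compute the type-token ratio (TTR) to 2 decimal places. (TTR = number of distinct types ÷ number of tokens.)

N = 6 tokens, V = 5 types.
TTR = V / N = 5 / 6 = 0.83

0.83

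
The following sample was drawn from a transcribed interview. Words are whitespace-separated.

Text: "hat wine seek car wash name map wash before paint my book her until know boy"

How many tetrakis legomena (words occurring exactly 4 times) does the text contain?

Frequencies: wash:2, hat:1, wine:1, seek:1, car:1, name:1, map:1, before:1, paint:1, my:1, book:1, her:1, until:1, know:1, boy:1
Words with frequency 4: (none)

0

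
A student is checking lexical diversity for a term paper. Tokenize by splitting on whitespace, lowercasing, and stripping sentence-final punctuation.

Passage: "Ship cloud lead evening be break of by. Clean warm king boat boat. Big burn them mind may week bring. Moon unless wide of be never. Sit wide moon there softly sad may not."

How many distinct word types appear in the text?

Distinct types: {be, big, boat, break, bring, burn, by, clean, cloud, evening, king, lead, may, mind, moon, never, not, of, sad, ship, sit, softly, them, there, unless, warm, week, wide}
V = 28

28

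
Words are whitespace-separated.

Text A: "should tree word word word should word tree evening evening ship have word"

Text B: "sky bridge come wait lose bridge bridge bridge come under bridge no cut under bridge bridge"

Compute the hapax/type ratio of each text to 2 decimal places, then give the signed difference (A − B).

-0.30

A: hapax=2, V=6, ratio=0.33
B: hapax=5, V=8, ratio=0.63
Difference = 0.33 − 0.63 = -0.30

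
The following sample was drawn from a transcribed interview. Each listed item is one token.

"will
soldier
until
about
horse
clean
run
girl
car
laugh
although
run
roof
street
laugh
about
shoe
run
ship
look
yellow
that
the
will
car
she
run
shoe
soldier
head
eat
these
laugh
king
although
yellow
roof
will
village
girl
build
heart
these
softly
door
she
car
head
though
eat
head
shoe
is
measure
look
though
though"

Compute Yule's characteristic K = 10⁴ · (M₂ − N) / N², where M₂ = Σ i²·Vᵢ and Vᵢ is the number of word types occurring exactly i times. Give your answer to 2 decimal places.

209.30

Frequencies: run:4, will:3, car:3, laugh:3, shoe:3, head:3, though:3, soldier:2, about:2, girl:2, although:2, roof:2, look:2, yellow:2, she:2, eat:2, these:2, until:1, horse:1, clean:1, … (12 more, each freq 1)
N = 57. Frequency spectrum: V_1=15, V_2=10, V_3=6, V_4=1
M₂ = 1²·15 + 2²·10 + 3²·6 + 4²·1 = 125
K = 10000 × (125 − 57) / 57² = 209.30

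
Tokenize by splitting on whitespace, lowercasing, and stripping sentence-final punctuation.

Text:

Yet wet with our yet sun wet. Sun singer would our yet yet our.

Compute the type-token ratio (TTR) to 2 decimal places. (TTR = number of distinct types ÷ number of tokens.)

0.50

N = 14 tokens, V = 7 types.
TTR = V / N = 7 / 14 = 0.50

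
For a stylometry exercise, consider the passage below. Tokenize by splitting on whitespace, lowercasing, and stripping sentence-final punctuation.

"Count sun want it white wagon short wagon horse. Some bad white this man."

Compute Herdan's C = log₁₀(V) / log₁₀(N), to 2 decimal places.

N = 14, V = 12.
log₁₀(V) = 1.079181, log₁₀(N) = 1.146128
C = 1.079181 / 1.146128 = 0.94

0.94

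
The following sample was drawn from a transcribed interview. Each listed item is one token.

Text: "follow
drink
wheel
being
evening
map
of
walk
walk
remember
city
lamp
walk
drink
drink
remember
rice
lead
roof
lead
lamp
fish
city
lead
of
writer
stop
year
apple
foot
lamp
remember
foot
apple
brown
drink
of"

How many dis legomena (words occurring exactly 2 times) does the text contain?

Frequencies: drink:4, of:3, walk:3, remember:3, lamp:3, lead:3, city:2, apple:2, foot:2, follow:1, wheel:1, being:1, evening:1, map:1, rice:1, roof:1, fish:1, writer:1, stop:1, year:1, … (1 more, each freq 1)
Words with frequency 2: apple, city, foot

3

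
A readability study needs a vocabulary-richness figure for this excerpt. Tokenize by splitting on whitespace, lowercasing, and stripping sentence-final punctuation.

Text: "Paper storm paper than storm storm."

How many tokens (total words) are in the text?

Tokens: paper, storm, paper, than, storm, storm
N = 6

6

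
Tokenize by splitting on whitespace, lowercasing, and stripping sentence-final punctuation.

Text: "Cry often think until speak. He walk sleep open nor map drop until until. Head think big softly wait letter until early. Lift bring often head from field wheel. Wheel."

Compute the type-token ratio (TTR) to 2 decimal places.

N = 30 tokens, V = 23 types.
TTR = V / N = 23 / 30 = 0.77

0.77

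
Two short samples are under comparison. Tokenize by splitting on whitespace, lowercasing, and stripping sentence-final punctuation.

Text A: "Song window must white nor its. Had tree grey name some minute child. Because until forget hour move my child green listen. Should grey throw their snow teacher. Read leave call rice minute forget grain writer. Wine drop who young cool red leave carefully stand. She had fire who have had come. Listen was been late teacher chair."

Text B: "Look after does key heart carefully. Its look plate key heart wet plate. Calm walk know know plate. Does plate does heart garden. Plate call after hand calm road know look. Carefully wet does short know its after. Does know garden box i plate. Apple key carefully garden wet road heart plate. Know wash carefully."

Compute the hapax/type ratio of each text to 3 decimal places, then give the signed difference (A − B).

0.432

A: hapax=39, V=48, ratio=0.813
B: hapax=8, V=21, ratio=0.381
Difference = 0.813 − 0.381 = 0.432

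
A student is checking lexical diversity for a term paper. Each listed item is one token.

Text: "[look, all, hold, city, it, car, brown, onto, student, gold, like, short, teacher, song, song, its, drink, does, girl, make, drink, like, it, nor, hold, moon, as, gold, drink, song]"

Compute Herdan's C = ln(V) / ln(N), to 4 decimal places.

N = 30, V = 22.
ln(V) = 3.091042, ln(N) = 3.401197
C = 3.091042 / 3.401197 = 0.9088

0.9088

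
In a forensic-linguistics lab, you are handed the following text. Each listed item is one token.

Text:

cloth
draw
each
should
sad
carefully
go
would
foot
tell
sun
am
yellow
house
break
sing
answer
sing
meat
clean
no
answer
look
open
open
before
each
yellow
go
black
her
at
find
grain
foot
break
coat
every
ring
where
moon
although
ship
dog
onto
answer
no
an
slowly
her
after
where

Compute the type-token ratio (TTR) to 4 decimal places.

N = 52 tokens, V = 40 types.
TTR = V / N = 40 / 52 = 0.7692

0.7692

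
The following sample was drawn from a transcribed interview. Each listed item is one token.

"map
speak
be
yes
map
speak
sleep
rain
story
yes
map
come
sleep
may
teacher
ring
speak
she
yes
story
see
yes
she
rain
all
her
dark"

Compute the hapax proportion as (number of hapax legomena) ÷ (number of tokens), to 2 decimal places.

Frequencies: yes:4, map:3, speak:3, sleep:2, rain:2, story:2, she:2, be:1, come:1, may:1, teacher:1, ring:1, see:1, all:1, her:1, dark:1
Hapax count = 9; token count = 27.
Ratio = 9 / 27 = 0.33

0.33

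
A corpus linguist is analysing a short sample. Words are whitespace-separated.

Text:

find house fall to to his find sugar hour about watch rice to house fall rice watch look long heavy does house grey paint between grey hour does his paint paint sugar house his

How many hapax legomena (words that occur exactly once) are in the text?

Frequencies: house:4, to:3, his:3, paint:3, find:2, fall:2, sugar:2, hour:2, watch:2, rice:2, does:2, grey:2, about:1, look:1, long:1, heavy:1, between:1
Hapax (freq=1): about, between, heavy, long, look

5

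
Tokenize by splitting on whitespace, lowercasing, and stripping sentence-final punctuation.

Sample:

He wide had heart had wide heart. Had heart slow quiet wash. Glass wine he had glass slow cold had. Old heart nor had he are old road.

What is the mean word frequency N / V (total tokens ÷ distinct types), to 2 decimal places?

2.00

N = 28 tokens, V = 14 types.
Mean frequency = N / V = 28 / 14 = 2.00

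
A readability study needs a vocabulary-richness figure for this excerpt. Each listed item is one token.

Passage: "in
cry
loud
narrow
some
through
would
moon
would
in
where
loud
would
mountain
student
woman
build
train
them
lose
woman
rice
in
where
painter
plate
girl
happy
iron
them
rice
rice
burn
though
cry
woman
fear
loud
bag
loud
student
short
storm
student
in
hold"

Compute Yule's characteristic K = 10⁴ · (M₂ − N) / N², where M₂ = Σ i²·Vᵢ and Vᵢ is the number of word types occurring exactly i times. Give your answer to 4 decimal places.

Frequencies: in:4, loud:4, would:3, student:3, woman:3, rice:3, cry:2, where:2, them:2, narrow:1, some:1, through:1, moon:1, mountain:1, build:1, train:1, lose:1, painter:1, plate:1, girl:1, … (9 more, each freq 1)
N = 46. Frequency spectrum: V_1=20, V_2=3, V_3=4, V_4=2
M₂ = 1²·20 + 2²·3 + 3²·4 + 4²·2 = 100
K = 10000 × (100 − 46) / 46² = 255.1985

255.1985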